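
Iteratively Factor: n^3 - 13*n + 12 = (n - 3)*(n^2 + 3*n - 4) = (n - 3)*(n + 4)*(n - 1)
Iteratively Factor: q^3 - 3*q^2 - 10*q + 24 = (q + 3)*(q^2 - 6*q + 8) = (q - 4)*(q + 3)*(q - 2)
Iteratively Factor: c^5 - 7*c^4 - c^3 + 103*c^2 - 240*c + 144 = (c - 3)*(c^4 - 4*c^3 - 13*c^2 + 64*c - 48) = (c - 3)*(c + 4)*(c^3 - 8*c^2 + 19*c - 12) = (c - 3)*(c - 1)*(c + 4)*(c^2 - 7*c + 12) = (c - 4)*(c - 3)*(c - 1)*(c + 4)*(c - 3)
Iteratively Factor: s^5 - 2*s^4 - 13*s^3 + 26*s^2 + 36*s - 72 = (s - 2)*(s^4 - 13*s^2 + 36) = (s - 3)*(s - 2)*(s^3 + 3*s^2 - 4*s - 12) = (s - 3)*(s - 2)*(s + 3)*(s^2 - 4) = (s - 3)*(s - 2)^2*(s + 3)*(s + 2)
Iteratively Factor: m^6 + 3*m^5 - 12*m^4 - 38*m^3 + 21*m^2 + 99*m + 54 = (m + 3)*(m^5 - 12*m^3 - 2*m^2 + 27*m + 18) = (m + 3)^2*(m^4 - 3*m^3 - 3*m^2 + 7*m + 6) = (m - 3)*(m + 3)^2*(m^3 - 3*m - 2) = (m - 3)*(m + 1)*(m + 3)^2*(m^2 - m - 2) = (m - 3)*(m + 1)^2*(m + 3)^2*(m - 2)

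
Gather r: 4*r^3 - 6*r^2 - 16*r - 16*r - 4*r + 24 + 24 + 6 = 4*r^3 - 6*r^2 - 36*r + 54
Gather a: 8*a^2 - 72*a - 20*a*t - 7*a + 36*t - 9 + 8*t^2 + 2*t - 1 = 8*a^2 + a*(-20*t - 79) + 8*t^2 + 38*t - 10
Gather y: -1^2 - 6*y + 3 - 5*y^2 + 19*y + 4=-5*y^2 + 13*y + 6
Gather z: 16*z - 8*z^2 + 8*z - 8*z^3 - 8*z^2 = -8*z^3 - 16*z^2 + 24*z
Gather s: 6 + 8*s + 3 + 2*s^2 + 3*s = 2*s^2 + 11*s + 9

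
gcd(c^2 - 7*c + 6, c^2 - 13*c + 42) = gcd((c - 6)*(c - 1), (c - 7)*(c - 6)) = c - 6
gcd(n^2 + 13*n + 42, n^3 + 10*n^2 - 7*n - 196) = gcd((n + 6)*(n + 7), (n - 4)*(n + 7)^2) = n + 7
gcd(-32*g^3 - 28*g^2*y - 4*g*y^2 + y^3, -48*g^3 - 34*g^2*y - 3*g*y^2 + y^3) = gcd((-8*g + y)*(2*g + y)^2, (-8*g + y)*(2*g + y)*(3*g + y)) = -16*g^2 - 6*g*y + y^2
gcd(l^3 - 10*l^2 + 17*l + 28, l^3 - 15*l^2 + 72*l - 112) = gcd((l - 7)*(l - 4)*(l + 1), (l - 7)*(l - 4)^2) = l^2 - 11*l + 28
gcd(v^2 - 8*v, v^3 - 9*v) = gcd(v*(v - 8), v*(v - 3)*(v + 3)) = v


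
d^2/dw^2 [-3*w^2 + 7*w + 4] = -6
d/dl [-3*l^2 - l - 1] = -6*l - 1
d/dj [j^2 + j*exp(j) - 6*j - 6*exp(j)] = j*exp(j) + 2*j - 5*exp(j) - 6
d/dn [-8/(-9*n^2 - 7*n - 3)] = 8*(-18*n - 7)/(9*n^2 + 7*n + 3)^2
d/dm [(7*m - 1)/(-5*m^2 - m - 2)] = (-35*m^2 - 7*m + (7*m - 1)*(10*m + 1) - 14)/(5*m^2 + m + 2)^2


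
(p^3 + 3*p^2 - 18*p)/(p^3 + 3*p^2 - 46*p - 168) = p*(p - 3)/(p^2 - 3*p - 28)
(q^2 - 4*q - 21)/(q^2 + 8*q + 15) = (q - 7)/(q + 5)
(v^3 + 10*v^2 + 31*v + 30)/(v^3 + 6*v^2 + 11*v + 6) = (v + 5)/(v + 1)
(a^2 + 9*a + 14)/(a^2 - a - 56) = (a + 2)/(a - 8)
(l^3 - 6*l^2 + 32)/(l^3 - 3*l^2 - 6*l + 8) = (l - 4)/(l - 1)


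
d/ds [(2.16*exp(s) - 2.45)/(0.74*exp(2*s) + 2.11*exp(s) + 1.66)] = (-1.5984*exp(2*s) + 3.626*exp(s) + 8.7551)*exp(s)/(0.5476*exp(4*s) + 3.1228*exp(3*s) + 6.9089*exp(2*s) + 7.0052*exp(s) + 2.7556)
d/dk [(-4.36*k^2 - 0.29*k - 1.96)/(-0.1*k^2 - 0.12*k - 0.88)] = (0.4942*k^2 + 7.2816*k + 0.02)/(0.01*k^4 + 0.024*k^3 + 0.1904*k^2 + 0.2112*k + 0.7744)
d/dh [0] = 0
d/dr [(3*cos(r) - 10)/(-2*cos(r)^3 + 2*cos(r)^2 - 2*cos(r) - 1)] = 4*(-12*cos(r)^3 + 66*cos(r)^2 - 40*cos(r) + 23)*sin(r)/(7*cos(r) - 2*cos(2*r) + cos(3*r))^2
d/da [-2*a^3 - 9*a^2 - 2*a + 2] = -6*a^2 - 18*a - 2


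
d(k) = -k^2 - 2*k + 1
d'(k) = -2*k - 2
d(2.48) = -10.11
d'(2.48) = -6.96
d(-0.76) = 1.94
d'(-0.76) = -0.48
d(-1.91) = 1.17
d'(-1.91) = 1.82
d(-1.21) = 1.96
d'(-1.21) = 0.42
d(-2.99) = -1.96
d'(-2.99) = 3.98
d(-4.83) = -12.67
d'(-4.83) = 7.66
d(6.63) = -56.22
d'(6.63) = -15.26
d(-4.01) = -7.06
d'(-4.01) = 6.02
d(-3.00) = -2.00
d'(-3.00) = 4.00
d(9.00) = -98.00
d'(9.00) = -20.00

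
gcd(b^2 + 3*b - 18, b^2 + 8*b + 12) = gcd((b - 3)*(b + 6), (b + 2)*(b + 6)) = b + 6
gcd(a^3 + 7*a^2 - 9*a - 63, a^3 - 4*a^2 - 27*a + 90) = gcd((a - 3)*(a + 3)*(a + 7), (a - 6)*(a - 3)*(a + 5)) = a - 3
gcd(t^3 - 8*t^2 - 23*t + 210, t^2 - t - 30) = t^2 - t - 30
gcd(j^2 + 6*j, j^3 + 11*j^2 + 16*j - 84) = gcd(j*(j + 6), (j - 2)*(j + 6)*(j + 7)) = j + 6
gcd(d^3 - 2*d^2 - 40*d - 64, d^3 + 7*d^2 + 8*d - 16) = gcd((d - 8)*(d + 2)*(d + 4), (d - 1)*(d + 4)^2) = d + 4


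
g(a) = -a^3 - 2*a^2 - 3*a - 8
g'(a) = -3*a^2 - 4*a - 3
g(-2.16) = -0.77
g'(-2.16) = -8.36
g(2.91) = -58.31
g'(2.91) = -40.04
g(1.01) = -14.10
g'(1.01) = -10.10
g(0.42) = -9.69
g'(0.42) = -5.21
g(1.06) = -14.62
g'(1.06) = -10.61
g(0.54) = -10.36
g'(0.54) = -6.03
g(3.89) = -108.80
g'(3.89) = -63.96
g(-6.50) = 201.62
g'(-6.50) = -103.75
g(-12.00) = 1468.00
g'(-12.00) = -387.00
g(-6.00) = 154.00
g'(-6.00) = -87.00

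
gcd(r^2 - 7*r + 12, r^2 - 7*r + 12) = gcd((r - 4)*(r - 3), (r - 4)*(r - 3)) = r^2 - 7*r + 12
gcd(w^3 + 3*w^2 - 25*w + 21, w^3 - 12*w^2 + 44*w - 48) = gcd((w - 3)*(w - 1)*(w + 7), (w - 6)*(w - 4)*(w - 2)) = 1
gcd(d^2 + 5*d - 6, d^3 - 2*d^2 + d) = d - 1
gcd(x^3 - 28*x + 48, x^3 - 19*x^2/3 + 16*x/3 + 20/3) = x - 2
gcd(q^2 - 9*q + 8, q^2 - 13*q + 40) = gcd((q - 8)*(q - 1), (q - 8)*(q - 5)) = q - 8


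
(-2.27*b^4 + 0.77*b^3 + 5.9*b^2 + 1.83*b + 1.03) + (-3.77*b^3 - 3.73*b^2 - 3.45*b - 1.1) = -2.27*b^4 - 3.0*b^3 + 2.17*b^2 - 1.62*b - 0.0700000000000001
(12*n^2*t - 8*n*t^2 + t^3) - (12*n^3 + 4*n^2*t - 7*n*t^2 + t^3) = -12*n^3 + 8*n^2*t - n*t^2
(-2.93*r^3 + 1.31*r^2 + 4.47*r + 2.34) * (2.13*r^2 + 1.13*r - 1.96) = -6.2409*r^5 - 0.5206*r^4 + 16.7442*r^3 + 7.4677*r^2 - 6.117*r - 4.5864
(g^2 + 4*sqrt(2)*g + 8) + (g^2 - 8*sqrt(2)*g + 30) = 2*g^2 - 4*sqrt(2)*g + 38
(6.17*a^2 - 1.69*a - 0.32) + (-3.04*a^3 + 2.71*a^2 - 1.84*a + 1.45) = -3.04*a^3 + 8.88*a^2 - 3.53*a + 1.13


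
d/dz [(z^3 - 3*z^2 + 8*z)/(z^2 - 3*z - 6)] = (z^4 - 6*z^3 - 17*z^2 + 36*z - 48)/(z^4 - 6*z^3 - 3*z^2 + 36*z + 36)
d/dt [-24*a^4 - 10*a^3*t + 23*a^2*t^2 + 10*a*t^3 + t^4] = -10*a^3 + 46*a^2*t + 30*a*t^2 + 4*t^3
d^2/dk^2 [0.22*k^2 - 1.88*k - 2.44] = 0.440000000000000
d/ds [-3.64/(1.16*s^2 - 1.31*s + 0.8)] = (8.4448*s - 4.7684)/(1.16*s^2 - 1.31*s + 0.8)^2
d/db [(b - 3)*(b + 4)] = 2*b + 1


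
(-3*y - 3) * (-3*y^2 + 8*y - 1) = 9*y^3 - 15*y^2 - 21*y + 3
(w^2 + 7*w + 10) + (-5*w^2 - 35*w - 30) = -4*w^2 - 28*w - 20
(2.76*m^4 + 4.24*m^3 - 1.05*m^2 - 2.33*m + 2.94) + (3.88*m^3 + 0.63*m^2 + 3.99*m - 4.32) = 2.76*m^4 + 8.12*m^3 - 0.42*m^2 + 1.66*m - 1.38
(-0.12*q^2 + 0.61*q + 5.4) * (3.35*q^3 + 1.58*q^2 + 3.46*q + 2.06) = -0.402*q^5 + 1.8539*q^4 + 18.6386*q^3 + 10.3954*q^2 + 19.9406*q + 11.124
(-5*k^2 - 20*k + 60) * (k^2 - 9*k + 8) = -5*k^4 + 25*k^3 + 200*k^2 - 700*k + 480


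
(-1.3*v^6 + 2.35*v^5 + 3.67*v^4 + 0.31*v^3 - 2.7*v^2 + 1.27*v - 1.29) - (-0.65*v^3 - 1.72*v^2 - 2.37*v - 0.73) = -1.3*v^6 + 2.35*v^5 + 3.67*v^4 + 0.96*v^3 - 0.98*v^2 + 3.64*v - 0.56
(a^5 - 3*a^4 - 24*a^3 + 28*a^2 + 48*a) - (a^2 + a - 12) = a^5 - 3*a^4 - 24*a^3 + 27*a^2 + 47*a + 12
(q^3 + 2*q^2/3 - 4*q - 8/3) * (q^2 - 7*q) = q^5 - 19*q^4/3 - 26*q^3/3 + 76*q^2/3 + 56*q/3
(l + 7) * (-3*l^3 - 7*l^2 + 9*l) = -3*l^4 - 28*l^3 - 40*l^2 + 63*l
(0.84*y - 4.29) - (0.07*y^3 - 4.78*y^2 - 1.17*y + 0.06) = -0.07*y^3 + 4.78*y^2 + 2.01*y - 4.35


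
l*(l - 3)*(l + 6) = l^3 + 3*l^2 - 18*l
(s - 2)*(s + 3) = s^2 + s - 6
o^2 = o^2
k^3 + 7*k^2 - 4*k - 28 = (k - 2)*(k + 2)*(k + 7)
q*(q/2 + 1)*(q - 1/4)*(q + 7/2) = q^4/2 + 21*q^3/8 + 45*q^2/16 - 7*q/8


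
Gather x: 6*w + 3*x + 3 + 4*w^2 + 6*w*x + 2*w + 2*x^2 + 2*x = 4*w^2 + 8*w + 2*x^2 + x*(6*w + 5) + 3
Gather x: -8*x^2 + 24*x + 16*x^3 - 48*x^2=16*x^3 - 56*x^2 + 24*x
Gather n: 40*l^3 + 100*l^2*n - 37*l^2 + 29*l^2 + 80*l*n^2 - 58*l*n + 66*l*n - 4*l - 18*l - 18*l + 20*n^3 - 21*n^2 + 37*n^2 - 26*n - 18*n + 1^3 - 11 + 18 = 40*l^3 - 8*l^2 - 40*l + 20*n^3 + n^2*(80*l + 16) + n*(100*l^2 + 8*l - 44) + 8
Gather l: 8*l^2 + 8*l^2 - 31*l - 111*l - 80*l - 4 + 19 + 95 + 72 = 16*l^2 - 222*l + 182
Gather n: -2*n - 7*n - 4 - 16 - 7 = -9*n - 27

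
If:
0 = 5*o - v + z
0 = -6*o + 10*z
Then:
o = 5*z/3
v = 28*z/3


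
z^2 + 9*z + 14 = (z + 2)*(z + 7)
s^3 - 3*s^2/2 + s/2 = s*(s - 1)*(s - 1/2)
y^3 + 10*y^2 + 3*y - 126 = (y - 3)*(y + 6)*(y + 7)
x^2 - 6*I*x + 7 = (x - 7*I)*(x + I)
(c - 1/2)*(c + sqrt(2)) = c^2 - c/2 + sqrt(2)*c - sqrt(2)/2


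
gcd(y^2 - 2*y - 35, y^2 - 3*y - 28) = y - 7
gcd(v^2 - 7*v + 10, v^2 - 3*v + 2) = v - 2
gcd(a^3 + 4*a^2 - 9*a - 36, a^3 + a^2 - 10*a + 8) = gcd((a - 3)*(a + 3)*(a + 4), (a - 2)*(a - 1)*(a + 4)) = a + 4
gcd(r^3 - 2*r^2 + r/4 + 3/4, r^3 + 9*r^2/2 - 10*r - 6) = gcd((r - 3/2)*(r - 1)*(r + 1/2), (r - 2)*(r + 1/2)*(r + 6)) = r + 1/2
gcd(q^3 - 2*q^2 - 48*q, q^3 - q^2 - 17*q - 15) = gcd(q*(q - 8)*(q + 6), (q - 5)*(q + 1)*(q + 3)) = 1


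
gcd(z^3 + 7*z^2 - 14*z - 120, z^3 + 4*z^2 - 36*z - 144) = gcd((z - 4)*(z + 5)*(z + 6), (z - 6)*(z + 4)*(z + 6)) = z + 6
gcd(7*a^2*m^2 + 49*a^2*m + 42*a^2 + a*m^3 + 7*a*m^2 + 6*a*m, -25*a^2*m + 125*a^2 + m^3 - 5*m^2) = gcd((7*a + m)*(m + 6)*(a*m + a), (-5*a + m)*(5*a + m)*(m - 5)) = 1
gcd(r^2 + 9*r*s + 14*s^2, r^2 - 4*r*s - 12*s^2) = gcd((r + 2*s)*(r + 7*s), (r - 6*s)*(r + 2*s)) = r + 2*s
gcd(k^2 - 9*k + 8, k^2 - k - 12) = 1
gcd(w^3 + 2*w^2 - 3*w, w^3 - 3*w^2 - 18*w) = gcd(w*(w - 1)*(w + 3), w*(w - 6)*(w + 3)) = w^2 + 3*w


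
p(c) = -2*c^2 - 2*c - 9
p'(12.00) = -50.00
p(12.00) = -321.00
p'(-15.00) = 58.00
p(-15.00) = -429.00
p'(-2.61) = 8.44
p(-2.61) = -17.40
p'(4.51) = -20.04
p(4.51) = -58.70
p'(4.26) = -19.04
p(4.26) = -53.82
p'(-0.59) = 0.36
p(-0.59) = -8.52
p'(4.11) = -18.44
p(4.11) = -51.00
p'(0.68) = -4.72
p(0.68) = -11.28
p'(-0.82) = 1.28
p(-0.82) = -8.70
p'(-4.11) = 14.44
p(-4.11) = -34.56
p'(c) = -4*c - 2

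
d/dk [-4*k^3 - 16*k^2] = 4*k*(-3*k - 8)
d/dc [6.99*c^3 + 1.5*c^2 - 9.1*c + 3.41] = 20.97*c^2 + 3.0*c - 9.1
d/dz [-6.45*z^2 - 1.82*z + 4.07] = -12.9*z - 1.82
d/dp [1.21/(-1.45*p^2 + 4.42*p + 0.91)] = (3.509*p - 5.3482)/(-1.45*p^2 + 4.42*p + 0.91)^2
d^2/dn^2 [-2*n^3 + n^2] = 2 - 12*n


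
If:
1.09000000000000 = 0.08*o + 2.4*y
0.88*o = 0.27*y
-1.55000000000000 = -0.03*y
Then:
No Solution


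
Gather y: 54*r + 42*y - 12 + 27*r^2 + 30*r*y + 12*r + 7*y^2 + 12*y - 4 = 27*r^2 + 66*r + 7*y^2 + y*(30*r + 54) - 16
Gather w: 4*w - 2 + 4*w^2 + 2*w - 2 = 4*w^2 + 6*w - 4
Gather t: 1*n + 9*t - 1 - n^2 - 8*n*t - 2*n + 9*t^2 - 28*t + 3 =-n^2 - n + 9*t^2 + t*(-8*n - 19) + 2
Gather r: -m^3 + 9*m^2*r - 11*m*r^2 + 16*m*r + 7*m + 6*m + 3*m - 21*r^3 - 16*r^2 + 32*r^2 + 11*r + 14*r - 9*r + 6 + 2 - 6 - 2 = -m^3 + 16*m - 21*r^3 + r^2*(16 - 11*m) + r*(9*m^2 + 16*m + 16)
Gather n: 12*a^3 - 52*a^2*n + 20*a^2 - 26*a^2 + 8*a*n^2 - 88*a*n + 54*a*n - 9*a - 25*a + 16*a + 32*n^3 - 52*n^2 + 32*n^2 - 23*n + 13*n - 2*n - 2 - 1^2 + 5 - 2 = 12*a^3 - 6*a^2 - 18*a + 32*n^3 + n^2*(8*a - 20) + n*(-52*a^2 - 34*a - 12)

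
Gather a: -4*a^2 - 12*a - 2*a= -4*a^2 - 14*a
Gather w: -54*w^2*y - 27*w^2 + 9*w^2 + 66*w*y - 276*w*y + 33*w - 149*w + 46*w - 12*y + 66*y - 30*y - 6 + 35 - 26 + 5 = w^2*(-54*y - 18) + w*(-210*y - 70) + 24*y + 8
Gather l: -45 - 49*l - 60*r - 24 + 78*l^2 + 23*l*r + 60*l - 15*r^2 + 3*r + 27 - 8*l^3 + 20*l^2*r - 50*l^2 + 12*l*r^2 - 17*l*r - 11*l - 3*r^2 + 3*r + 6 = -8*l^3 + l^2*(20*r + 28) + l*(12*r^2 + 6*r) - 18*r^2 - 54*r - 36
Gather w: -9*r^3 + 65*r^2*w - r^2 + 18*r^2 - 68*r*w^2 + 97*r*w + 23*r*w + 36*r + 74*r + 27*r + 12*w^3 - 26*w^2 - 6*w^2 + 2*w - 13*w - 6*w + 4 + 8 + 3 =-9*r^3 + 17*r^2 + 137*r + 12*w^3 + w^2*(-68*r - 32) + w*(65*r^2 + 120*r - 17) + 15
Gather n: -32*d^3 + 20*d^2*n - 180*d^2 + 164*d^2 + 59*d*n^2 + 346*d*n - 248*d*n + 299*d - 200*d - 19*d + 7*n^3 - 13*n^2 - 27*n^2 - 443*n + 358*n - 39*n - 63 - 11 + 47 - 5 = -32*d^3 - 16*d^2 + 80*d + 7*n^3 + n^2*(59*d - 40) + n*(20*d^2 + 98*d - 124) - 32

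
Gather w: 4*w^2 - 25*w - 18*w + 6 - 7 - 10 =4*w^2 - 43*w - 11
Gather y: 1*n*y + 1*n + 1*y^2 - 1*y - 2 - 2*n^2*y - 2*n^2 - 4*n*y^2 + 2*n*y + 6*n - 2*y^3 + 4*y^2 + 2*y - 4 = -2*n^2 + 7*n - 2*y^3 + y^2*(5 - 4*n) + y*(-2*n^2 + 3*n + 1) - 6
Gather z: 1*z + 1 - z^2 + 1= -z^2 + z + 2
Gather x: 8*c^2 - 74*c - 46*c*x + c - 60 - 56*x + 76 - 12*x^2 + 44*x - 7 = 8*c^2 - 73*c - 12*x^2 + x*(-46*c - 12) + 9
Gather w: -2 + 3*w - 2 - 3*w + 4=0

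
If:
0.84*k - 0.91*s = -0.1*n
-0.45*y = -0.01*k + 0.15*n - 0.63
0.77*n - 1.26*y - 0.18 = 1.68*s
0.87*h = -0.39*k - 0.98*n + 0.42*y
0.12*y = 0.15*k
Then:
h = -2.87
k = 0.43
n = 2.61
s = 0.69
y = 0.54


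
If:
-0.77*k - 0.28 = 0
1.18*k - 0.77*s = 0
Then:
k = -0.36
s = -0.56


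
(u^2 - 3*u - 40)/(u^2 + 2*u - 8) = (u^2 - 3*u - 40)/(u^2 + 2*u - 8)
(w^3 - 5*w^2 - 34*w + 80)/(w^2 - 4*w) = (w^3 - 5*w^2 - 34*w + 80)/(w*(w - 4))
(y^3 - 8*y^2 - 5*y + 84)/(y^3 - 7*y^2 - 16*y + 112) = (y + 3)/(y + 4)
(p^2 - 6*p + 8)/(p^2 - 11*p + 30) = (p^2 - 6*p + 8)/(p^2 - 11*p + 30)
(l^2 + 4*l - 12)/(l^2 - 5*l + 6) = (l + 6)/(l - 3)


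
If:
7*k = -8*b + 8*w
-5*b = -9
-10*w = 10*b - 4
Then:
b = 9/5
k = -128/35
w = -7/5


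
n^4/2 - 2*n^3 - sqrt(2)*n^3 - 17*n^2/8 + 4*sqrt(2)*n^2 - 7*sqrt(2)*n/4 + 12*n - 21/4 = (n/2 + sqrt(2)/2)*(n - 7/2)*(n - 1/2)*(n - 3*sqrt(2))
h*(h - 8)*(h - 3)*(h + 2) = h^4 - 9*h^3 + 2*h^2 + 48*h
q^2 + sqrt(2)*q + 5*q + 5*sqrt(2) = (q + 5)*(q + sqrt(2))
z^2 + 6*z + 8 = (z + 2)*(z + 4)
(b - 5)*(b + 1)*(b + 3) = b^3 - b^2 - 17*b - 15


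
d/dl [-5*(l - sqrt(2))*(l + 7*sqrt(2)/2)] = -10*l - 25*sqrt(2)/2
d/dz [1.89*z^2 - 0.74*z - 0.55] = 3.78*z - 0.74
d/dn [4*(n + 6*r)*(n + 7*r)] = 8*n + 52*r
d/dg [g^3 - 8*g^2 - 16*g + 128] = 3*g^2 - 16*g - 16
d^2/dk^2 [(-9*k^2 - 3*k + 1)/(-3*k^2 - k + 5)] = 28*(27*k^2 + 9*k + 16)/(27*k^6 + 27*k^5 - 126*k^4 - 89*k^3 + 210*k^2 + 75*k - 125)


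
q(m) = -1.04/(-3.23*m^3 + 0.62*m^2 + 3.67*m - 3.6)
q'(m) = -1.04*(9.69*m^2 - 1.24*m - 3.67)/(-3.23*m^3 + 0.62*m^2 + 3.67*m - 3.6)^2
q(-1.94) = -0.07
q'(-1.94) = -0.16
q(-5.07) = -0.00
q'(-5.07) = -0.00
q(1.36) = 0.19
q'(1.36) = -0.42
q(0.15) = 0.34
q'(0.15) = 0.41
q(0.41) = 0.47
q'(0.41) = 0.54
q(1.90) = 0.06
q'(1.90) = -0.11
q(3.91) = 0.01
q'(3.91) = -0.00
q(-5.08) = -0.00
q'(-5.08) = -0.00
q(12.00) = 0.00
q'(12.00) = -0.00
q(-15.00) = -0.00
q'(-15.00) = -0.00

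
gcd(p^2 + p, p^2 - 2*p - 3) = p + 1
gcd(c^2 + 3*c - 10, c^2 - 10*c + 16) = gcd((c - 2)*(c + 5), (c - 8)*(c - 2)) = c - 2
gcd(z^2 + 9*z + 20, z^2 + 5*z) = z + 5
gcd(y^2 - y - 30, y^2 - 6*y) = y - 6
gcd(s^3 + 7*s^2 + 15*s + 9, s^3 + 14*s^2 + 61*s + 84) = s + 3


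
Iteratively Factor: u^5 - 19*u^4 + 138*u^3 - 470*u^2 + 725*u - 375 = (u - 1)*(u^4 - 18*u^3 + 120*u^2 - 350*u + 375) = (u - 3)*(u - 1)*(u^3 - 15*u^2 + 75*u - 125) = (u - 5)*(u - 3)*(u - 1)*(u^2 - 10*u + 25) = (u - 5)^2*(u - 3)*(u - 1)*(u - 5)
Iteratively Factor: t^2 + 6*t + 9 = (t + 3)*(t + 3)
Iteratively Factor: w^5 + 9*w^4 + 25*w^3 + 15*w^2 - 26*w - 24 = (w - 1)*(w^4 + 10*w^3 + 35*w^2 + 50*w + 24) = (w - 1)*(w + 2)*(w^3 + 8*w^2 + 19*w + 12) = (w - 1)*(w + 1)*(w + 2)*(w^2 + 7*w + 12) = (w - 1)*(w + 1)*(w + 2)*(w + 4)*(w + 3)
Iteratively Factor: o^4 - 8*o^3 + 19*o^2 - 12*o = (o - 4)*(o^3 - 4*o^2 + 3*o) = (o - 4)*(o - 1)*(o^2 - 3*o) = o*(o - 4)*(o - 1)*(o - 3)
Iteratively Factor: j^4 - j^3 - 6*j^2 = (j + 2)*(j^3 - 3*j^2) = j*(j + 2)*(j^2 - 3*j) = j^2*(j + 2)*(j - 3)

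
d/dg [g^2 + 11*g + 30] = 2*g + 11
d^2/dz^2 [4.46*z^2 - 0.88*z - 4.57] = 8.92000000000000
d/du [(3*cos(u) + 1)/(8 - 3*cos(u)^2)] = 3*(3*sin(u)^2 - 2*cos(u) - 11)*sin(u)/(3*cos(u)^2 - 8)^2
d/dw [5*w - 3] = 5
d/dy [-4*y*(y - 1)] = 4 - 8*y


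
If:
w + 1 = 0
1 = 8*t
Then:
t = 1/8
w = -1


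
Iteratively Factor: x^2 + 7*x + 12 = (x + 3)*(x + 4)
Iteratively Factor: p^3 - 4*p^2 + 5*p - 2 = (p - 1)*(p^2 - 3*p + 2) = (p - 2)*(p - 1)*(p - 1)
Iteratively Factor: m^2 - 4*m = (m)*(m - 4)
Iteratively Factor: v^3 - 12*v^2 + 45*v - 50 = (v - 5)*(v^2 - 7*v + 10) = (v - 5)^2*(v - 2)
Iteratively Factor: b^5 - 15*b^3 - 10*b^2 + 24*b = (b - 1)*(b^4 + b^3 - 14*b^2 - 24*b) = b*(b - 1)*(b^3 + b^2 - 14*b - 24) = b*(b - 1)*(b + 3)*(b^2 - 2*b - 8) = b*(b - 1)*(b + 2)*(b + 3)*(b - 4)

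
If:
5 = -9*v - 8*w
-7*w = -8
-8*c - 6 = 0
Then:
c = -3/4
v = -11/7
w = 8/7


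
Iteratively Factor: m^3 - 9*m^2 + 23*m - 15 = (m - 3)*(m^2 - 6*m + 5) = (m - 3)*(m - 1)*(m - 5)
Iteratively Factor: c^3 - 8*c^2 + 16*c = (c)*(c^2 - 8*c + 16) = c*(c - 4)*(c - 4)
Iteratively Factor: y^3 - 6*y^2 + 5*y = (y)*(y^2 - 6*y + 5) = y*(y - 5)*(y - 1)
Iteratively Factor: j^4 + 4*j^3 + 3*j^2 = (j)*(j^3 + 4*j^2 + 3*j) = j*(j + 3)*(j^2 + j) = j^2*(j + 3)*(j + 1)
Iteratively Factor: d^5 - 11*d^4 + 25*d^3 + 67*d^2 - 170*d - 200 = (d - 5)*(d^4 - 6*d^3 - 5*d^2 + 42*d + 40) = (d - 5)*(d + 1)*(d^3 - 7*d^2 + 2*d + 40) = (d - 5)*(d - 4)*(d + 1)*(d^2 - 3*d - 10) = (d - 5)^2*(d - 4)*(d + 1)*(d + 2)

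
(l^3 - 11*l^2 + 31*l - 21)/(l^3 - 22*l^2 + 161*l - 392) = (l^2 - 4*l + 3)/(l^2 - 15*l + 56)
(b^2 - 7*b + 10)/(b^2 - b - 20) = (b - 2)/(b + 4)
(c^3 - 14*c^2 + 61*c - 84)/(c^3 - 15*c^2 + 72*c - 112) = (c - 3)/(c - 4)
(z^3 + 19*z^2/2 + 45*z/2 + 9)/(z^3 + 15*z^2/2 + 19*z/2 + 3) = (z + 3)/(z + 1)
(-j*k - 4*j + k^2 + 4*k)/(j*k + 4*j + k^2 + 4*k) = (-j + k)/(j + k)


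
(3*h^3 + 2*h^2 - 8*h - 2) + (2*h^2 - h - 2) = 3*h^3 + 4*h^2 - 9*h - 4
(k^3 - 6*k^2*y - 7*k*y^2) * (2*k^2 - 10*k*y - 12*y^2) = 2*k^5 - 22*k^4*y + 34*k^3*y^2 + 142*k^2*y^3 + 84*k*y^4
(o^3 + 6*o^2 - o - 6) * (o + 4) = o^4 + 10*o^3 + 23*o^2 - 10*o - 24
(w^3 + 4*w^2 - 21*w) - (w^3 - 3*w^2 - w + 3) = 7*w^2 - 20*w - 3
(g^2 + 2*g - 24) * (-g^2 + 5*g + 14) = -g^4 + 3*g^3 + 48*g^2 - 92*g - 336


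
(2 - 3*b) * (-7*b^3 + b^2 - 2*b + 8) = 21*b^4 - 17*b^3 + 8*b^2 - 28*b + 16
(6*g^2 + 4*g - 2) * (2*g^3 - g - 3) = 12*g^5 + 8*g^4 - 10*g^3 - 22*g^2 - 10*g + 6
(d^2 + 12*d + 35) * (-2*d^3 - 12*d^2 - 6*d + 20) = -2*d^5 - 36*d^4 - 220*d^3 - 472*d^2 + 30*d + 700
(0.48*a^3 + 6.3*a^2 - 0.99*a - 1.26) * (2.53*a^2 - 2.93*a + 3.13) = 1.2144*a^5 + 14.5326*a^4 - 19.4613*a^3 + 19.4319*a^2 + 0.5931*a - 3.9438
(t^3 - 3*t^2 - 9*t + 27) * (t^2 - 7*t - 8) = t^5 - 10*t^4 + 4*t^3 + 114*t^2 - 117*t - 216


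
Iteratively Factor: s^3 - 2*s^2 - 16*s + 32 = (s - 4)*(s^2 + 2*s - 8) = (s - 4)*(s - 2)*(s + 4)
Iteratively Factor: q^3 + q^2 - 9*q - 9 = (q + 3)*(q^2 - 2*q - 3) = (q + 1)*(q + 3)*(q - 3)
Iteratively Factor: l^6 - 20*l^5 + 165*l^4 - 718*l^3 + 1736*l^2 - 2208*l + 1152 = (l - 4)*(l^5 - 16*l^4 + 101*l^3 - 314*l^2 + 480*l - 288) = (l - 4)*(l - 3)*(l^4 - 13*l^3 + 62*l^2 - 128*l + 96) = (l - 4)^2*(l - 3)*(l^3 - 9*l^2 + 26*l - 24) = (l - 4)^3*(l - 3)*(l^2 - 5*l + 6) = (l - 4)^3*(l - 3)^2*(l - 2)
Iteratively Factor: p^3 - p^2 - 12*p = (p + 3)*(p^2 - 4*p) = p*(p + 3)*(p - 4)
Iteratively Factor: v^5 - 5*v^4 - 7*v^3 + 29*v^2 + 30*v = (v - 3)*(v^4 - 2*v^3 - 13*v^2 - 10*v) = v*(v - 3)*(v^3 - 2*v^2 - 13*v - 10) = v*(v - 5)*(v - 3)*(v^2 + 3*v + 2) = v*(v - 5)*(v - 3)*(v + 2)*(v + 1)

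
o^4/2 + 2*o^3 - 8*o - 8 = (o/2 + 1)*(o - 2)*(o + 2)^2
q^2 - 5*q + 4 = (q - 4)*(q - 1)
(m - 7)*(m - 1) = m^2 - 8*m + 7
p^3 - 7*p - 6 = (p - 3)*(p + 1)*(p + 2)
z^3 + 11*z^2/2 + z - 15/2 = (z - 1)*(z + 3/2)*(z + 5)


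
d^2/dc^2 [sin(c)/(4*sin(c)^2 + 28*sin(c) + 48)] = (-sin(c)^5 + 7*sin(c)^4 + 74*sin(c)^3 + 84*sin(c)^2 - 216*sin(c) - 168)/(4*(sin(c) + 3)^3*(sin(c) + 4)^3)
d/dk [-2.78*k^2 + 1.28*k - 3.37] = 1.28 - 5.56*k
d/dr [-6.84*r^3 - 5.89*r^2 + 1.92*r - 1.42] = -20.52*r^2 - 11.78*r + 1.92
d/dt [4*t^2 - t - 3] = 8*t - 1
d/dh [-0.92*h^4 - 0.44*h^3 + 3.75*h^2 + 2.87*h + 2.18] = -3.68*h^3 - 1.32*h^2 + 7.5*h + 2.87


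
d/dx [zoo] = 0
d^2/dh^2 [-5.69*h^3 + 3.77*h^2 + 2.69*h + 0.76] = 7.54 - 34.14*h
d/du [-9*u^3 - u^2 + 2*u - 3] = -27*u^2 - 2*u + 2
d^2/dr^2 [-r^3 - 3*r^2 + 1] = -6*r - 6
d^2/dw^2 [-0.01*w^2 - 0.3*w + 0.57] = -0.0200000000000000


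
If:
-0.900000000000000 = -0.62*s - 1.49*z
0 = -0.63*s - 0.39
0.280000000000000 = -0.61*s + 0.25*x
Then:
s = -0.62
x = -0.39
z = 0.86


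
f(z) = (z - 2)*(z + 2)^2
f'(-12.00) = 380.00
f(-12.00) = -1400.00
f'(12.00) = 476.00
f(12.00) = 1960.00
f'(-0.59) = -5.32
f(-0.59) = -5.15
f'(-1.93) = -0.55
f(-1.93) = -0.02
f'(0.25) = -2.81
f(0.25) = -8.86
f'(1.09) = 3.92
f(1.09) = -8.69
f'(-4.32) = 34.71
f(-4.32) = -34.02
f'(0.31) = -2.47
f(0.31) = -9.02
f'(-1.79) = -1.55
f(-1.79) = -0.17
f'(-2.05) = 0.41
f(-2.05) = -0.01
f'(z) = (z - 2)*(2*z + 4) + (z + 2)^2 = (z + 2)*(3*z - 2)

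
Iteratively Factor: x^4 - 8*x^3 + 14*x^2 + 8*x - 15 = (x - 3)*(x^3 - 5*x^2 - x + 5) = (x - 3)*(x + 1)*(x^2 - 6*x + 5) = (x - 3)*(x - 1)*(x + 1)*(x - 5)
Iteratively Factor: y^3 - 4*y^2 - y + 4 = (y - 1)*(y^2 - 3*y - 4) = (y - 1)*(y + 1)*(y - 4)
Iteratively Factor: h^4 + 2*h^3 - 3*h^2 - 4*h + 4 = (h + 2)*(h^3 - 3*h + 2) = (h - 1)*(h + 2)*(h^2 + h - 2) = (h - 1)*(h + 2)^2*(h - 1)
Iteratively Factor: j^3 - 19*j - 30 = (j - 5)*(j^2 + 5*j + 6) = (j - 5)*(j + 2)*(j + 3)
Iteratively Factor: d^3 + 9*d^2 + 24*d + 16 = (d + 4)*(d^2 + 5*d + 4) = (d + 4)^2*(d + 1)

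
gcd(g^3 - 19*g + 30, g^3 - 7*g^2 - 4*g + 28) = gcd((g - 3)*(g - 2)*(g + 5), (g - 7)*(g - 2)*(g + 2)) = g - 2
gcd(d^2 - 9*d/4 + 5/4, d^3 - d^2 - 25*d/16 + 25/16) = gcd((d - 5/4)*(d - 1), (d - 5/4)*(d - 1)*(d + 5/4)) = d^2 - 9*d/4 + 5/4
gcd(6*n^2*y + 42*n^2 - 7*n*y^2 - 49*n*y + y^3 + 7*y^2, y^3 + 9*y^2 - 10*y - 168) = y + 7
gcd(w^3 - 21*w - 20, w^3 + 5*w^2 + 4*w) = w^2 + 5*w + 4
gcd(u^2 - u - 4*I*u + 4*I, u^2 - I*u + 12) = u - 4*I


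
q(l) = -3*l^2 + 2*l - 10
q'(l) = 2 - 6*l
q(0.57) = -9.83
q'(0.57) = -1.42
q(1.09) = -11.38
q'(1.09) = -4.54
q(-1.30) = -17.67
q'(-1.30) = 9.80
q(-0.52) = -11.85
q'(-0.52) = 5.12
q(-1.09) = -15.74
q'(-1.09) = 8.54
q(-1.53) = -20.08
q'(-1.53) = 11.18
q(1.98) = -17.80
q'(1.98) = -9.88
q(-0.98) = -14.84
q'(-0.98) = 7.88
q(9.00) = -235.00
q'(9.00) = -52.00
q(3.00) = -31.00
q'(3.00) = -16.00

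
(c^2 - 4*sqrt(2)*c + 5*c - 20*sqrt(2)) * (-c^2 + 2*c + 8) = -c^4 - 3*c^3 + 4*sqrt(2)*c^3 + 12*sqrt(2)*c^2 + 18*c^2 - 72*sqrt(2)*c + 40*c - 160*sqrt(2)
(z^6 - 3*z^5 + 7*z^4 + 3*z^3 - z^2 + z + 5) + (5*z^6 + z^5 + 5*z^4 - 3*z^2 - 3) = 6*z^6 - 2*z^5 + 12*z^4 + 3*z^3 - 4*z^2 + z + 2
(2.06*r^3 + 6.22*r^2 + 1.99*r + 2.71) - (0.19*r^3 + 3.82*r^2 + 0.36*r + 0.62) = 1.87*r^3 + 2.4*r^2 + 1.63*r + 2.09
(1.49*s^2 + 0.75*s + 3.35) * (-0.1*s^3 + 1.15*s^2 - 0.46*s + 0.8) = -0.149*s^5 + 1.6385*s^4 - 0.1579*s^3 + 4.6995*s^2 - 0.941*s + 2.68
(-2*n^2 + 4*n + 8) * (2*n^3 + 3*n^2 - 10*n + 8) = -4*n^5 + 2*n^4 + 48*n^3 - 32*n^2 - 48*n + 64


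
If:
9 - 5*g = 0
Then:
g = 9/5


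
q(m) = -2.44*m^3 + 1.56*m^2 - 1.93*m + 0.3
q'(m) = -7.32*m^2 + 3.12*m - 1.93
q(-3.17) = 99.82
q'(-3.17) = -85.38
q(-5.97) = 586.60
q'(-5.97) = -281.45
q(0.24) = -0.11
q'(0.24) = -1.60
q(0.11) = 0.10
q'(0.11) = -1.68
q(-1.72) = 20.65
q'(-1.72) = -28.95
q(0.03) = 0.24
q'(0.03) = -1.84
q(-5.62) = 493.53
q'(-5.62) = -250.66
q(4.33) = -176.89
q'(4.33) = -125.66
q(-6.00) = 595.08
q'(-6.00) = -284.17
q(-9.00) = 1922.79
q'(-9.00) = -622.93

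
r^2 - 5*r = r*(r - 5)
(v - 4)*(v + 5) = v^2 + v - 20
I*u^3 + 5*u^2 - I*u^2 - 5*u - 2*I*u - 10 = (u - 2)*(u - 5*I)*(I*u + I)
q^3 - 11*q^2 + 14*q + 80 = (q - 8)*(q - 5)*(q + 2)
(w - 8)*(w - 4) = w^2 - 12*w + 32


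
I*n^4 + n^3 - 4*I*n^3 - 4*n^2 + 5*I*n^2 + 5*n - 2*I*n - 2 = (n - 2)*(n - 1)^2*(I*n + 1)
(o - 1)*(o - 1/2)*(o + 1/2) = o^3 - o^2 - o/4 + 1/4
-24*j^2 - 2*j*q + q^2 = (-6*j + q)*(4*j + q)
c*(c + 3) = c^2 + 3*c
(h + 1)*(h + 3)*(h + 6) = h^3 + 10*h^2 + 27*h + 18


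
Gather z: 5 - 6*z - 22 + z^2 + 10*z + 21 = z^2 + 4*z + 4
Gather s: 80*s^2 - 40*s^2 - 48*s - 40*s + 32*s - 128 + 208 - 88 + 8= 40*s^2 - 56*s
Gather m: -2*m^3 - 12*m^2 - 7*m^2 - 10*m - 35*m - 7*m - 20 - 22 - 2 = -2*m^3 - 19*m^2 - 52*m - 44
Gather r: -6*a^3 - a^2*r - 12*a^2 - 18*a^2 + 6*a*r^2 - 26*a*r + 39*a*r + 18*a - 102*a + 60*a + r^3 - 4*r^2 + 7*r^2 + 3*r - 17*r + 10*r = -6*a^3 - 30*a^2 - 24*a + r^3 + r^2*(6*a + 3) + r*(-a^2 + 13*a - 4)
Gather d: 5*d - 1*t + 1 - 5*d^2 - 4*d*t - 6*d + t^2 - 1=-5*d^2 + d*(-4*t - 1) + t^2 - t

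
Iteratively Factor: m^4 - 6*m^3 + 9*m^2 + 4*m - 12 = (m + 1)*(m^3 - 7*m^2 + 16*m - 12) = (m - 3)*(m + 1)*(m^2 - 4*m + 4) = (m - 3)*(m - 2)*(m + 1)*(m - 2)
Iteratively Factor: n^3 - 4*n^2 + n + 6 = (n - 2)*(n^2 - 2*n - 3) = (n - 2)*(n + 1)*(n - 3)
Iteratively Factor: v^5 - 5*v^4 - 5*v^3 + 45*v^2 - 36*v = (v + 3)*(v^4 - 8*v^3 + 19*v^2 - 12*v) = v*(v + 3)*(v^3 - 8*v^2 + 19*v - 12) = v*(v - 1)*(v + 3)*(v^2 - 7*v + 12) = v*(v - 4)*(v - 1)*(v + 3)*(v - 3)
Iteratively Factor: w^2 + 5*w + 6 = (w + 2)*(w + 3)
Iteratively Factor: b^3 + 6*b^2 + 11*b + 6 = (b + 2)*(b^2 + 4*b + 3) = (b + 1)*(b + 2)*(b + 3)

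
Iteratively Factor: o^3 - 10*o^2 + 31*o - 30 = (o - 5)*(o^2 - 5*o + 6) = (o - 5)*(o - 2)*(o - 3)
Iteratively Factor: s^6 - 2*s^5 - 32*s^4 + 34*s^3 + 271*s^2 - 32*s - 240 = (s + 1)*(s^5 - 3*s^4 - 29*s^3 + 63*s^2 + 208*s - 240) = (s - 5)*(s + 1)*(s^4 + 2*s^3 - 19*s^2 - 32*s + 48) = (s - 5)*(s - 1)*(s + 1)*(s^3 + 3*s^2 - 16*s - 48) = (s - 5)*(s - 1)*(s + 1)*(s + 3)*(s^2 - 16) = (s - 5)*(s - 1)*(s + 1)*(s + 3)*(s + 4)*(s - 4)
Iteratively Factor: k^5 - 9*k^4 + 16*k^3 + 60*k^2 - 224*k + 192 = (k - 2)*(k^4 - 7*k^3 + 2*k^2 + 64*k - 96) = (k - 2)*(k + 3)*(k^3 - 10*k^2 + 32*k - 32) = (k - 2)^2*(k + 3)*(k^2 - 8*k + 16) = (k - 4)*(k - 2)^2*(k + 3)*(k - 4)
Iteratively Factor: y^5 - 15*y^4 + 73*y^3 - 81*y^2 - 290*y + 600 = (y - 5)*(y^4 - 10*y^3 + 23*y^2 + 34*y - 120) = (y - 5)*(y + 2)*(y^3 - 12*y^2 + 47*y - 60) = (y - 5)*(y - 3)*(y + 2)*(y^2 - 9*y + 20) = (y - 5)*(y - 4)*(y - 3)*(y + 2)*(y - 5)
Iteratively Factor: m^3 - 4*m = (m + 2)*(m^2 - 2*m) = (m - 2)*(m + 2)*(m)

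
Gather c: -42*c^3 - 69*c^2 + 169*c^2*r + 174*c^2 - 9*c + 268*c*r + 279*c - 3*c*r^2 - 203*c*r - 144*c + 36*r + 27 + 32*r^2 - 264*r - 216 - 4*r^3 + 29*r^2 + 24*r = -42*c^3 + c^2*(169*r + 105) + c*(-3*r^2 + 65*r + 126) - 4*r^3 + 61*r^2 - 204*r - 189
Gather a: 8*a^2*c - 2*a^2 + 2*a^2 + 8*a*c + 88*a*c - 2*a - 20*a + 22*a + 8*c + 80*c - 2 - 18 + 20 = 8*a^2*c + 96*a*c + 88*c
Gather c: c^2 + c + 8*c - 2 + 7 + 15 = c^2 + 9*c + 20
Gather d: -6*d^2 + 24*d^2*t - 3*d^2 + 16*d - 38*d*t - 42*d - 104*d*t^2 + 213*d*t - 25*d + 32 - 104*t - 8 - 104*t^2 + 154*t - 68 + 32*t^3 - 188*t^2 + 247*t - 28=d^2*(24*t - 9) + d*(-104*t^2 + 175*t - 51) + 32*t^3 - 292*t^2 + 297*t - 72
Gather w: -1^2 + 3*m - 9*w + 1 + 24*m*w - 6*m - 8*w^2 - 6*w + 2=-3*m - 8*w^2 + w*(24*m - 15) + 2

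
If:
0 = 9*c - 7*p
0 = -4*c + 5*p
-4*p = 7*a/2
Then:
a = 0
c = 0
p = 0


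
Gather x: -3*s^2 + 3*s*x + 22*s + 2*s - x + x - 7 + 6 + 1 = -3*s^2 + 3*s*x + 24*s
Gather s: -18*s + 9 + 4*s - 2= 7 - 14*s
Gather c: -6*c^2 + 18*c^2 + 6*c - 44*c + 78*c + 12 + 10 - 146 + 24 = 12*c^2 + 40*c - 100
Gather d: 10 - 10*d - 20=-10*d - 10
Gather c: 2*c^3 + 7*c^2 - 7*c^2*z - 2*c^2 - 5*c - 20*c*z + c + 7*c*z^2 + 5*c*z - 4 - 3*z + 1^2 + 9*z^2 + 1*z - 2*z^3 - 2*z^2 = 2*c^3 + c^2*(5 - 7*z) + c*(7*z^2 - 15*z - 4) - 2*z^3 + 7*z^2 - 2*z - 3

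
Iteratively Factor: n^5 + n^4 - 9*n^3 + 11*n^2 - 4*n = (n - 1)*(n^4 + 2*n^3 - 7*n^2 + 4*n) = (n - 1)*(n + 4)*(n^3 - 2*n^2 + n) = (n - 1)^2*(n + 4)*(n^2 - n) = (n - 1)^3*(n + 4)*(n)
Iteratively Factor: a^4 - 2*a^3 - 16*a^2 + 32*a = (a - 4)*(a^3 + 2*a^2 - 8*a) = (a - 4)*(a + 4)*(a^2 - 2*a) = a*(a - 4)*(a + 4)*(a - 2)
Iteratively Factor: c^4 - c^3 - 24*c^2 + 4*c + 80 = (c - 5)*(c^3 + 4*c^2 - 4*c - 16) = (c - 5)*(c - 2)*(c^2 + 6*c + 8) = (c - 5)*(c - 2)*(c + 4)*(c + 2)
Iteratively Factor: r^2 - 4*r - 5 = (r + 1)*(r - 5)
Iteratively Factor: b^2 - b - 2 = (b - 2)*(b + 1)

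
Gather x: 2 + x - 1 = x + 1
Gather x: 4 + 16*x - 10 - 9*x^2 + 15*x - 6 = -9*x^2 + 31*x - 12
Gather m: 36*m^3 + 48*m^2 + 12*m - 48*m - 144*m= 36*m^3 + 48*m^2 - 180*m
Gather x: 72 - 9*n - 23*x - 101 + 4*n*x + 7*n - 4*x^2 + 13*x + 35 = -2*n - 4*x^2 + x*(4*n - 10) + 6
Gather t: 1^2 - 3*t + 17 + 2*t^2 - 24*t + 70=2*t^2 - 27*t + 88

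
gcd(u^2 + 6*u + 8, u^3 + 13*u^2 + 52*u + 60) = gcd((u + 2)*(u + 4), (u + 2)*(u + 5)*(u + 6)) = u + 2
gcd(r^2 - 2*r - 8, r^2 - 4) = r + 2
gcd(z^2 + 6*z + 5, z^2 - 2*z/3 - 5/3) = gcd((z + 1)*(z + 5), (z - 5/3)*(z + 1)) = z + 1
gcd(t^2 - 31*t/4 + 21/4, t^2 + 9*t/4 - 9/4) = t - 3/4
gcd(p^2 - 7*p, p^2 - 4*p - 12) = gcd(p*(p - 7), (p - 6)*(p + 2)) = 1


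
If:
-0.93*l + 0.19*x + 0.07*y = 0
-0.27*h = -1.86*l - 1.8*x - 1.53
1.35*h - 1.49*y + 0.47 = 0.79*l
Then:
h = 1.15720705234969*y - 0.438548943560509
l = 0.0914297730026335*y - 0.154482371907198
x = 0.0791036257497321*y - 0.756150557229971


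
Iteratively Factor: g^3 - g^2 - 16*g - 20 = (g - 5)*(g^2 + 4*g + 4) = (g - 5)*(g + 2)*(g + 2)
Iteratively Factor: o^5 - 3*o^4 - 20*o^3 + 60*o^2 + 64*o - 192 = (o + 2)*(o^4 - 5*o^3 - 10*o^2 + 80*o - 96) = (o - 3)*(o + 2)*(o^3 - 2*o^2 - 16*o + 32) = (o - 4)*(o - 3)*(o + 2)*(o^2 + 2*o - 8) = (o - 4)*(o - 3)*(o - 2)*(o + 2)*(o + 4)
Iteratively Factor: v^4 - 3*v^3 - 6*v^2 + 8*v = (v - 4)*(v^3 + v^2 - 2*v) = (v - 4)*(v + 2)*(v^2 - v) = (v - 4)*(v - 1)*(v + 2)*(v)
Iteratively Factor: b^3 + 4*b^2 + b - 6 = (b + 2)*(b^2 + 2*b - 3) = (b - 1)*(b + 2)*(b + 3)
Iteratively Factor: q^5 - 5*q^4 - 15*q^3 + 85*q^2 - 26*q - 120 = (q + 4)*(q^4 - 9*q^3 + 21*q^2 + q - 30) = (q - 5)*(q + 4)*(q^3 - 4*q^2 + q + 6) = (q - 5)*(q - 2)*(q + 4)*(q^2 - 2*q - 3) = (q - 5)*(q - 2)*(q + 1)*(q + 4)*(q - 3)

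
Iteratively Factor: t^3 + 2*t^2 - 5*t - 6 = (t + 3)*(t^2 - t - 2) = (t + 1)*(t + 3)*(t - 2)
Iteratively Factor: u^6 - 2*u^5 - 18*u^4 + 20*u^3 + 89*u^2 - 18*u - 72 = (u - 1)*(u^5 - u^4 - 19*u^3 + u^2 + 90*u + 72) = (u - 4)*(u - 1)*(u^4 + 3*u^3 - 7*u^2 - 27*u - 18) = (u - 4)*(u - 1)*(u + 1)*(u^3 + 2*u^2 - 9*u - 18) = (u - 4)*(u - 1)*(u + 1)*(u + 3)*(u^2 - u - 6) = (u - 4)*(u - 3)*(u - 1)*(u + 1)*(u + 3)*(u + 2)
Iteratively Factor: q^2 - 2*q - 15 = (q - 5)*(q + 3)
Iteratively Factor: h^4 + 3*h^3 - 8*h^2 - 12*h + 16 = (h - 2)*(h^3 + 5*h^2 + 2*h - 8) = (h - 2)*(h - 1)*(h^2 + 6*h + 8) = (h - 2)*(h - 1)*(h + 2)*(h + 4)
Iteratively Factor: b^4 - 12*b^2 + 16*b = (b - 2)*(b^3 + 2*b^2 - 8*b) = b*(b - 2)*(b^2 + 2*b - 8) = b*(b - 2)*(b + 4)*(b - 2)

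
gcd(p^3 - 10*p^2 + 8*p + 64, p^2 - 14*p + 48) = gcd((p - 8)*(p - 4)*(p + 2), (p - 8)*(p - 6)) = p - 8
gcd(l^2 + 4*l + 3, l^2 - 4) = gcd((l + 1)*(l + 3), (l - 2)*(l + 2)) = 1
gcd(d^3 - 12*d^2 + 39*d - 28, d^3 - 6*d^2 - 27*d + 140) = d^2 - 11*d + 28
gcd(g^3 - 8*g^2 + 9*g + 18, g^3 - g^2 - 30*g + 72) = g - 3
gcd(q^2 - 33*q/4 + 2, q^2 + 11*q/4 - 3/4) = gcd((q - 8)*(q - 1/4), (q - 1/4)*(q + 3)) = q - 1/4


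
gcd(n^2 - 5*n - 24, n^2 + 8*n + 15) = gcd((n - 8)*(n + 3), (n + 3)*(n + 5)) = n + 3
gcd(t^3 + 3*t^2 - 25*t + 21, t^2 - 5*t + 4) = t - 1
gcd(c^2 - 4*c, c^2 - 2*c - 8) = c - 4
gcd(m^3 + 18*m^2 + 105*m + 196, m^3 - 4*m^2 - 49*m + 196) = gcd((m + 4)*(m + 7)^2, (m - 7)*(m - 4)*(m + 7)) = m + 7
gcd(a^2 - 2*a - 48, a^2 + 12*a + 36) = a + 6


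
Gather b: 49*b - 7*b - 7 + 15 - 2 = 42*b + 6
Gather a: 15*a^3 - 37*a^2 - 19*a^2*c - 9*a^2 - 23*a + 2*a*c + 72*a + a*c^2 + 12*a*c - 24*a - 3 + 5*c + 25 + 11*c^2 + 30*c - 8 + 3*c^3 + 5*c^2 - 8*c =15*a^3 + a^2*(-19*c - 46) + a*(c^2 + 14*c + 25) + 3*c^3 + 16*c^2 + 27*c + 14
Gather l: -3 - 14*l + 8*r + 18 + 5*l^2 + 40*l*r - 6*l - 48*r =5*l^2 + l*(40*r - 20) - 40*r + 15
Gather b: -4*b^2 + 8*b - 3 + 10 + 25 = -4*b^2 + 8*b + 32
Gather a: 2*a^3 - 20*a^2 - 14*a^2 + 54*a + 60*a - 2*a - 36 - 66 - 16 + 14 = 2*a^3 - 34*a^2 + 112*a - 104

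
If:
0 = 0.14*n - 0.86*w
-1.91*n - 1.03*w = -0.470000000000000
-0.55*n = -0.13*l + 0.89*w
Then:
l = 1.21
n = 0.23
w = 0.04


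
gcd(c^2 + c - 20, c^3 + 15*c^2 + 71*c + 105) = c + 5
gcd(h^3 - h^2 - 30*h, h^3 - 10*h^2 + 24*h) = h^2 - 6*h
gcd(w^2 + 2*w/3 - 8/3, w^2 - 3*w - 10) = w + 2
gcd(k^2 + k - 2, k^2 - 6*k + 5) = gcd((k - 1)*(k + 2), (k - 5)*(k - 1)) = k - 1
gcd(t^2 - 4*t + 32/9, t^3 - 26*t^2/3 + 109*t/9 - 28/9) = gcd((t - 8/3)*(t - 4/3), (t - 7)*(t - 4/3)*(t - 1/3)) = t - 4/3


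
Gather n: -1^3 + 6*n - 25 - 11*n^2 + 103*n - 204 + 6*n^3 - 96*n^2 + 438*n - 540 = 6*n^3 - 107*n^2 + 547*n - 770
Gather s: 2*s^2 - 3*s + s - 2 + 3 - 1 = 2*s^2 - 2*s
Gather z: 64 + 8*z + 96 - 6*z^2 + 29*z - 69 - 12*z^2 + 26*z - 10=-18*z^2 + 63*z + 81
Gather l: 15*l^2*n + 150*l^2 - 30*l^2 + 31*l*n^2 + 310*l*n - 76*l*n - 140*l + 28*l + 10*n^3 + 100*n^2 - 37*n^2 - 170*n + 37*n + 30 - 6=l^2*(15*n + 120) + l*(31*n^2 + 234*n - 112) + 10*n^3 + 63*n^2 - 133*n + 24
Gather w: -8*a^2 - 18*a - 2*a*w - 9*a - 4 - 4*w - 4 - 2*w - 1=-8*a^2 - 27*a + w*(-2*a - 6) - 9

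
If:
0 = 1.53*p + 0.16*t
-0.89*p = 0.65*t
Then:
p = 0.00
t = 0.00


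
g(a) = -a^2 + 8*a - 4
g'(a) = 8 - 2*a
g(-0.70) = -10.09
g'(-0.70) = 9.40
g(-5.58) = -79.78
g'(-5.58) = 19.16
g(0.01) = -3.92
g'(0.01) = 7.98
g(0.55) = 0.10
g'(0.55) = 6.90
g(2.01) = 8.04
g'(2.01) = 3.98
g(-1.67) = -20.15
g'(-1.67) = 11.34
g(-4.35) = -57.72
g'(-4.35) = 16.70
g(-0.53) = -8.52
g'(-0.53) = 9.06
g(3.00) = 11.00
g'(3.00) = 2.00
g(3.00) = 11.00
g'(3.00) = 2.00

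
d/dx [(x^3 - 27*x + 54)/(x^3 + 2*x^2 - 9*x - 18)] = 2*(x^2 + 24*x + 54)/(x^4 + 10*x^3 + 37*x^2 + 60*x + 36)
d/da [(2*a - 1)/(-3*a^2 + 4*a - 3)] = 2*(3*a^2 - 3*a - 1)/(9*a^4 - 24*a^3 + 34*a^2 - 24*a + 9)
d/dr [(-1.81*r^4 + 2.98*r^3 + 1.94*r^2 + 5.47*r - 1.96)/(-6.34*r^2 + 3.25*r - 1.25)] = (22.9508*r^5 - 36.5407*r^4 + 28.42*r^3 + 29.8098*r^2 - 29.7028*r - 0.467499999999999)/(40.1956*r^4 - 41.21*r^3 + 26.4125*r^2 - 8.125*r + 1.5625)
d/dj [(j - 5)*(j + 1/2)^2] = (2*j + 1)*(6*j - 19)/4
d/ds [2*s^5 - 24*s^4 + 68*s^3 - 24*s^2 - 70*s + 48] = 10*s^4 - 96*s^3 + 204*s^2 - 48*s - 70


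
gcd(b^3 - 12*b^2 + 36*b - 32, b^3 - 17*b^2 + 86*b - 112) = b^2 - 10*b + 16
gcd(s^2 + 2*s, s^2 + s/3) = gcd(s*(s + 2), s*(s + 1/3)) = s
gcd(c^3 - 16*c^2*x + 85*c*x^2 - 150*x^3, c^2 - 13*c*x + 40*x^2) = -c + 5*x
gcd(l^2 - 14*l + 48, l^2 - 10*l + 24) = l - 6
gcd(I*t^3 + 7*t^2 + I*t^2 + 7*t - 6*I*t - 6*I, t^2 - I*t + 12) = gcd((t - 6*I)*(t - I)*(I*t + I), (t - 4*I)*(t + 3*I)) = 1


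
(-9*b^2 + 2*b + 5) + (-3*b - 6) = -9*b^2 - b - 1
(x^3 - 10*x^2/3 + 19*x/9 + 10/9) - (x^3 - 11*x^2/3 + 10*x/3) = x^2/3 - 11*x/9 + 10/9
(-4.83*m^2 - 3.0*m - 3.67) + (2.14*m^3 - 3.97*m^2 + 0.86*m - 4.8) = 2.14*m^3 - 8.8*m^2 - 2.14*m - 8.47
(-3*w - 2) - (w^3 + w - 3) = -w^3 - 4*w + 1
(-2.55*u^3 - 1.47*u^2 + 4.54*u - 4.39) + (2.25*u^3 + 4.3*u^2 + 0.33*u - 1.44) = -0.3*u^3 + 2.83*u^2 + 4.87*u - 5.83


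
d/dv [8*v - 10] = 8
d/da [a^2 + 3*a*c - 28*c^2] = 2*a + 3*c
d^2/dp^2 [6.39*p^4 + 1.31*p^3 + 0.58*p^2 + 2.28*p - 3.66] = 76.68*p^2 + 7.86*p + 1.16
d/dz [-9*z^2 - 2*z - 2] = -18*z - 2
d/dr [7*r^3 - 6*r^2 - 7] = 3*r*(7*r - 4)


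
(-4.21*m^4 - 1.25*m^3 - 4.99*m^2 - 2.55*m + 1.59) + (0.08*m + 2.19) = -4.21*m^4 - 1.25*m^3 - 4.99*m^2 - 2.47*m + 3.78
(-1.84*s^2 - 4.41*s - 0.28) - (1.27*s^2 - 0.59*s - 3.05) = -3.11*s^2 - 3.82*s + 2.77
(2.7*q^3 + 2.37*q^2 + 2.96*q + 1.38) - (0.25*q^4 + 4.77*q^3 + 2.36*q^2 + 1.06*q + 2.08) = -0.25*q^4 - 2.07*q^3 + 0.0100000000000002*q^2 + 1.9*q - 0.7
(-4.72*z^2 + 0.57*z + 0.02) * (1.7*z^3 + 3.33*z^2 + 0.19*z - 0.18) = -8.024*z^5 - 14.7486*z^4 + 1.0353*z^3 + 1.0245*z^2 - 0.0988*z - 0.0036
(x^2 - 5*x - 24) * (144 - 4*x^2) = -4*x^4 + 20*x^3 + 240*x^2 - 720*x - 3456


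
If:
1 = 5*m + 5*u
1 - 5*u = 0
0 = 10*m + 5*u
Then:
No Solution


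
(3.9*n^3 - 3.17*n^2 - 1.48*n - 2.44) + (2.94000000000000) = 3.9*n^3 - 3.17*n^2 - 1.48*n + 0.5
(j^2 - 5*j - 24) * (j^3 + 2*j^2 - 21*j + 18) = j^5 - 3*j^4 - 55*j^3 + 75*j^2 + 414*j - 432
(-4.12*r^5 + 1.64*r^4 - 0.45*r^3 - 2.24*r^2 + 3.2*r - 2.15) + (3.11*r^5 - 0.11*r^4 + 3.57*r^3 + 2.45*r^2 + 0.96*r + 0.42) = -1.01*r^5 + 1.53*r^4 + 3.12*r^3 + 0.21*r^2 + 4.16*r - 1.73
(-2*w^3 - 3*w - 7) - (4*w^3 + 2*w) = -6*w^3 - 5*w - 7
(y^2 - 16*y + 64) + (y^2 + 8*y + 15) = 2*y^2 - 8*y + 79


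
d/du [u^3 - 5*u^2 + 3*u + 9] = 3*u^2 - 10*u + 3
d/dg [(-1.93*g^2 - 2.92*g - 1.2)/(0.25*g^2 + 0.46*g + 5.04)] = (-0.1578*g^2 - 18.8544*g - 14.1648)/(0.0625*g^4 + 0.23*g^3 + 2.7316*g^2 + 4.6368*g + 25.4016)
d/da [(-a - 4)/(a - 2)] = 6/(a - 2)^2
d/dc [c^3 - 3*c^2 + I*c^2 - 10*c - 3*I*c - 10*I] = 3*c^2 + 2*c*(-3 + I) - 10 - 3*I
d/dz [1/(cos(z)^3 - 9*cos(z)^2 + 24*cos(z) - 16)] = 3*(cos(z) - 2)*sin(z)/((cos(z) - 4)^3*(cos(z) - 1)^2)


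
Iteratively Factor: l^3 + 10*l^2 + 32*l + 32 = (l + 4)*(l^2 + 6*l + 8) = (l + 4)^2*(l + 2)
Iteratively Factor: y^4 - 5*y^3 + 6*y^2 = (y)*(y^3 - 5*y^2 + 6*y) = y^2*(y^2 - 5*y + 6) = y^2*(y - 2)*(y - 3)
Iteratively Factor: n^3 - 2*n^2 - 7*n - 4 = (n + 1)*(n^2 - 3*n - 4) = (n + 1)^2*(n - 4)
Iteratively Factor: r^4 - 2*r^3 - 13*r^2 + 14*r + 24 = (r + 1)*(r^3 - 3*r^2 - 10*r + 24) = (r - 2)*(r + 1)*(r^2 - r - 12) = (r - 2)*(r + 1)*(r + 3)*(r - 4)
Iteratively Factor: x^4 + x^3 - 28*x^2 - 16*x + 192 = (x - 4)*(x^3 + 5*x^2 - 8*x - 48) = (x - 4)*(x + 4)*(x^2 + x - 12) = (x - 4)*(x + 4)^2*(x - 3)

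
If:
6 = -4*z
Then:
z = -3/2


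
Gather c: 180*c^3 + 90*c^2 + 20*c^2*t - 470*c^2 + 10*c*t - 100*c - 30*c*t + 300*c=180*c^3 + c^2*(20*t - 380) + c*(200 - 20*t)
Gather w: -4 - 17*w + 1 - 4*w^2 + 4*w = -4*w^2 - 13*w - 3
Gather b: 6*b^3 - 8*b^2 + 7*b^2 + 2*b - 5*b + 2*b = 6*b^3 - b^2 - b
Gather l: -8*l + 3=3 - 8*l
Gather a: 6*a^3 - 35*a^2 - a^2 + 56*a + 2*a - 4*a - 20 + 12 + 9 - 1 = 6*a^3 - 36*a^2 + 54*a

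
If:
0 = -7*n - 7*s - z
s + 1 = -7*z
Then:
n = 48*z/7 + 1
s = -7*z - 1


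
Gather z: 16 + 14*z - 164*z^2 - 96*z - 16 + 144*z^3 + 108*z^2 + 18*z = 144*z^3 - 56*z^2 - 64*z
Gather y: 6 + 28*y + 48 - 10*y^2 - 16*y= -10*y^2 + 12*y + 54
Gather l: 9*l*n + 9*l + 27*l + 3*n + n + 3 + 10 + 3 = l*(9*n + 36) + 4*n + 16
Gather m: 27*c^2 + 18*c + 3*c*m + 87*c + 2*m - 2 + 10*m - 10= 27*c^2 + 105*c + m*(3*c + 12) - 12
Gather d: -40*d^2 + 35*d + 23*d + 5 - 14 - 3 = -40*d^2 + 58*d - 12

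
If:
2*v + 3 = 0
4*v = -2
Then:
No Solution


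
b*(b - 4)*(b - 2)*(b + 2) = b^4 - 4*b^3 - 4*b^2 + 16*b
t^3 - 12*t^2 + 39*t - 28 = (t - 7)*(t - 4)*(t - 1)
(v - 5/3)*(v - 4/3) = v^2 - 3*v + 20/9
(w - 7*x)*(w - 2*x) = w^2 - 9*w*x + 14*x^2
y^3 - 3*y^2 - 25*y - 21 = (y - 7)*(y + 1)*(y + 3)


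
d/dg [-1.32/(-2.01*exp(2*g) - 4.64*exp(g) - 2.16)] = (-5.3064*exp(g) - 6.1248)*exp(g)/(2.01*exp(2*g) + 4.64*exp(g) + 2.16)^2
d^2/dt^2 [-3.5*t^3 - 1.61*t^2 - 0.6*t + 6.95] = -21.0*t - 3.22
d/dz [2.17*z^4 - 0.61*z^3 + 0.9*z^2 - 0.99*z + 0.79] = 8.68*z^3 - 1.83*z^2 + 1.8*z - 0.99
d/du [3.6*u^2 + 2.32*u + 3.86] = 7.2*u + 2.32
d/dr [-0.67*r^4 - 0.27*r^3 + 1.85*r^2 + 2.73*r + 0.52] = -2.68*r^3 - 0.81*r^2 + 3.7*r + 2.73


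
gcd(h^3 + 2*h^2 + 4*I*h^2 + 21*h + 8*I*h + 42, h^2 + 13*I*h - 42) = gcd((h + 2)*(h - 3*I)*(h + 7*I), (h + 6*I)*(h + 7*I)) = h + 7*I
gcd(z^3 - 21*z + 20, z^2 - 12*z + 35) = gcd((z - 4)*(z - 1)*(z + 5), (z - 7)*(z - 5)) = 1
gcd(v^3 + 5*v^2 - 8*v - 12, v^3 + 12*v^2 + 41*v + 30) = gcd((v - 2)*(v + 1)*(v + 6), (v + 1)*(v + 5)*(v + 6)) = v^2 + 7*v + 6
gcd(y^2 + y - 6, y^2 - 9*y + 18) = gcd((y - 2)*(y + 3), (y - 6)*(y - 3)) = 1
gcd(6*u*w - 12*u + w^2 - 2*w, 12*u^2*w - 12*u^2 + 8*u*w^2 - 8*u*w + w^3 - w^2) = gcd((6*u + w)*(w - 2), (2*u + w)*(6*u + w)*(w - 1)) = 6*u + w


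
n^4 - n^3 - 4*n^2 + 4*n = n*(n - 2)*(n - 1)*(n + 2)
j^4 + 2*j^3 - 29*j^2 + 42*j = j*(j - 3)*(j - 2)*(j + 7)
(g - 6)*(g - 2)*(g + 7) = g^3 - g^2 - 44*g + 84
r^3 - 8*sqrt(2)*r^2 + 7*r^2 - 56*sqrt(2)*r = r*(r + 7)*(r - 8*sqrt(2))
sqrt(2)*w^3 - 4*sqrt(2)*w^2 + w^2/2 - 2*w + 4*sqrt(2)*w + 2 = (w - 2)^2*(sqrt(2)*w + 1/2)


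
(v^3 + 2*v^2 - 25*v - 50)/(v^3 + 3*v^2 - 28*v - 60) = (v + 5)/(v + 6)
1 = 1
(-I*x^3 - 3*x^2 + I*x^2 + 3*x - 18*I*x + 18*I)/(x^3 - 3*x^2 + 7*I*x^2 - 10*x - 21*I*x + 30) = (-I*x^3 + x^2*(-3 + I) + x*(3 - 18*I) + 18*I)/(x^3 + x^2*(-3 + 7*I) + x*(-10 - 21*I) + 30)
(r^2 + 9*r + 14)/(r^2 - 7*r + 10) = (r^2 + 9*r + 14)/(r^2 - 7*r + 10)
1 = 1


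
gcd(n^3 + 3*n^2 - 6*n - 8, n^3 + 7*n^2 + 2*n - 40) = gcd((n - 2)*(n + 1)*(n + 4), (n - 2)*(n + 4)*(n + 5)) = n^2 + 2*n - 8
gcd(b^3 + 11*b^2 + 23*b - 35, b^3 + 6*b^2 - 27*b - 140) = b + 7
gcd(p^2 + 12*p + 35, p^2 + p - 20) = p + 5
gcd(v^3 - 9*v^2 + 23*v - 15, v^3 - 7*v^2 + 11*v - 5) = v^2 - 6*v + 5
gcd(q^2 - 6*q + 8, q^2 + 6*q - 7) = 1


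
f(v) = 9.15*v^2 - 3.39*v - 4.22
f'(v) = 18.3*v - 3.39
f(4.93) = 201.46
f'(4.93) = 86.83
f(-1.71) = 28.33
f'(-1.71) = -34.68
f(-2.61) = 66.96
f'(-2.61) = -51.15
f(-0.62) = 1.40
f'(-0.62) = -14.74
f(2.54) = 46.20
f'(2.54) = 43.09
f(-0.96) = 7.47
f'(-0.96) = -20.96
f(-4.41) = 188.68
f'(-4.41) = -84.09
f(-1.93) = 36.41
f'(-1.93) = -38.71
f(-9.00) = 767.44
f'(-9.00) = -168.09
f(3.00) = 67.96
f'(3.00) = 51.51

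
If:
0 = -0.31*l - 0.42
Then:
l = -1.35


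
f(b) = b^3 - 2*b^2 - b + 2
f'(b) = 3*b^2 - 4*b - 1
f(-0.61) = 1.64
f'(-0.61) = 2.56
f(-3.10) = -43.91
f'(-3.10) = 40.23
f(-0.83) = 0.88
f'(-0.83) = 4.39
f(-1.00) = 0.00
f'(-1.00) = 6.00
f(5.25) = 86.33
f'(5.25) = 60.69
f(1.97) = -0.09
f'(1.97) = 2.76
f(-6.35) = -328.34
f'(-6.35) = 145.37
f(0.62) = 0.85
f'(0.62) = -2.33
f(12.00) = 1430.00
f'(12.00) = 383.00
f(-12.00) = -2002.00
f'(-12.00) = 479.00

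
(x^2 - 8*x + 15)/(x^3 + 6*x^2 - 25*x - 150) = (x - 3)/(x^2 + 11*x + 30)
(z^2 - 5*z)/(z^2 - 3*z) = (z - 5)/(z - 3)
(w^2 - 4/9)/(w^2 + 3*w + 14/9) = (3*w - 2)/(3*w + 7)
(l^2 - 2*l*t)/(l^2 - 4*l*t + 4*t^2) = l/(l - 2*t)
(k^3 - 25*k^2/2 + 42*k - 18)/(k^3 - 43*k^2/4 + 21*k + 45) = 2*(2*k - 1)/(4*k + 5)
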